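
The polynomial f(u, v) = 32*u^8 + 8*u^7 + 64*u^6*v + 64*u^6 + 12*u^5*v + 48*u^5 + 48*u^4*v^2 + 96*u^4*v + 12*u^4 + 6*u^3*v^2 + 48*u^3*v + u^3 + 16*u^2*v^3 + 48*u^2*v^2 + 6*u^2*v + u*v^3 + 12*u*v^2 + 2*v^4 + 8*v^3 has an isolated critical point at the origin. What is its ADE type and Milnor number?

The Hessian of f at 0 has rank 0. Corank 2; j^3 = (u + 2*v)^3 is a perfect cube, so E-series; the 4-jet and mu = 7 give E_7.

Type E7, Milnor number mu = 7.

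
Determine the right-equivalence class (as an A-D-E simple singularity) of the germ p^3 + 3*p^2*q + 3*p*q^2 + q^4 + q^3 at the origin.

E_{6}

The Hessian of f at 0 has rank 0. Corank 2; j^3 = (p + q)^3 is a perfect cube, so E-series; the 4-jet and mu = 6 give E_6.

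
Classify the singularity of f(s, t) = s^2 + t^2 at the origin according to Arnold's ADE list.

A_1

The Hessian of f at 0 has rank 2. Corank 0: nondegenerate Morse point, so A_1.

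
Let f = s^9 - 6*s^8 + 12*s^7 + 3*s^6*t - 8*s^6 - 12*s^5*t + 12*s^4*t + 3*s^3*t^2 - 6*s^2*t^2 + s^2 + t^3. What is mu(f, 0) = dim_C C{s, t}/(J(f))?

2

The Hessian of f at 0 is [[2, 0], [0, 0]] with rank 1, so corank 1. A Groebner basis of the Jacobian ideal J(f) in C{s,t} is {t^2, s}; counting standard monomials gives mu = 2. Corank 1: A-series; mu = 2 gives A_2.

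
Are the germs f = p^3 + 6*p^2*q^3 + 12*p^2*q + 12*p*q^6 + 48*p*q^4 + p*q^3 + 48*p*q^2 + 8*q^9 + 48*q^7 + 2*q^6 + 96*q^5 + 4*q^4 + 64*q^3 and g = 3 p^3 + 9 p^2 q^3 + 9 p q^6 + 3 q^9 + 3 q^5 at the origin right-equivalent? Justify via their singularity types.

The Hessian of f at 0 is [[0, 0], [0, 0]] with rank 0, so corank 2. A Groebner basis of the Jacobian ideal J(f) in C{p,q} is {p^3 + 12*p^2*q + 384*p^2 + 3072*p*q + 6144*q^2, -12*p^2 + p*q^2 - 96*p*q - 192*q^2, 3*p^2 + 24*p*q + q^3 + 48*q^2}; counting standard monomials gives mu = 7. Corank 2; j^3 = (p + 4*q)^3 is a perfect cube, so E-series; the 4-jet and mu = 7 give E_7. The Hessian of g at 0 is [[0, 0], [0, 0]] with rank 0, so corank 2. A Groebner basis of the Jacobian ideal J(g) in C{p,q} is {p^2/2 + p*q^3, q^4, p^3, p^2*q}; counting standard monomials gives mu = 8. Corank 2; j^3 = 3*p^3 is a perfect cube, so E-series; the 5-jet and mu = 8 give E_8. f is E_7 but g is E_8, hence not right-equivalent.

No.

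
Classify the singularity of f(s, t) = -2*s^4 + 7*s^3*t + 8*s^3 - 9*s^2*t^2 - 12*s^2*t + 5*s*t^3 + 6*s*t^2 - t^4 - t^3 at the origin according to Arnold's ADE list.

E7

The Hessian of f at 0 has rank 0. Corank 2; j^3 = (2*s - t)^3 is a perfect cube, so E-series; the 4-jet and mu = 7 give E_7.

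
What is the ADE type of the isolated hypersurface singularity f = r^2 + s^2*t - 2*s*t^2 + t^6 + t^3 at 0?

The Hessian of f at 0 is [[0, 0, 0], [0, 0, 0], [0, 0, 2]] with rank 1, so corank 2. A Groebner basis of the Jacobian ideal J(f) in C{s,t,r} is {s^2/6 + t^5 - t^2/6, s^3 - t^3, s*t - t^2, r}; counting standard monomials gives mu = 7. Corank 2; j^3 = t*(s - t)^2 has shape L^2 M (L != M), so D-series; mu = 7 gives D_7.

D_{7}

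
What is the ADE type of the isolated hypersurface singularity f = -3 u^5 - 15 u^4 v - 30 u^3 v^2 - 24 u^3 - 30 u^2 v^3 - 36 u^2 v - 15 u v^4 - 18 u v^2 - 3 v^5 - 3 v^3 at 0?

E_8

The Hessian of f at 0 has rank 0. Corank 2; j^3 = -3*(2*u + v)^3 is a perfect cube, so E-series; the 5-jet and mu = 8 give E_8.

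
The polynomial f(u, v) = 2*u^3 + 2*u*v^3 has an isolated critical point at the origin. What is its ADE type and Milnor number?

The Hessian of f at 0 is [[0, 0], [0, 0]] with rank 0, so corank 2. A Groebner basis of the Jacobian ideal J(f) in C{u,v} is {u^3, u*v^2, 3*u^2 + v^3}; counting standard monomials gives mu = 7. Corank 2; j^3 = 2*u^3 is a perfect cube, so E-series; the 4-jet and mu = 7 give E_7.

Type E_7, Milnor number mu = 7.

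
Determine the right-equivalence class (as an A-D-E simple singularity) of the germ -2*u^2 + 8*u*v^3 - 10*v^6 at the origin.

A_5

The Hessian of f at 0 has rank 1. Corank 1: A-series; mu = 5 gives A_5.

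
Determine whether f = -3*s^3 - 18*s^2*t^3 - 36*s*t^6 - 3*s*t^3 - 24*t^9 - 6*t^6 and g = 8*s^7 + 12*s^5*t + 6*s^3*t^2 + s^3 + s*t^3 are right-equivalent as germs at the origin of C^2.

Yes.

The Hessian of f at 0 is [[0, 0], [0, 0]] with rank 0, so corank 2. A Groebner basis of the Jacobian ideal J(f) in C{s,t} is {s^3, s*t^2, 3*s^2 + t^3}; counting standard monomials gives mu = 7. Corank 2; j^3 = -3*s^3 is a perfect cube, so E-series; the 4-jet and mu = 7 give E_7. The Hessian of g at 0 is [[0, 0], [0, 0]] with rank 0, so corank 2. A Groebner basis of the Jacobian ideal J(g) in C{s,t} is {s^3, s*t^2, 3*s^2 + t^3}; counting standard monomials gives mu = 7. Corank 2; j^3 = s^3 is a perfect cube, so E-series; the 4-jet and mu = 7 give E_7. Both have type E_7, hence right-equivalent.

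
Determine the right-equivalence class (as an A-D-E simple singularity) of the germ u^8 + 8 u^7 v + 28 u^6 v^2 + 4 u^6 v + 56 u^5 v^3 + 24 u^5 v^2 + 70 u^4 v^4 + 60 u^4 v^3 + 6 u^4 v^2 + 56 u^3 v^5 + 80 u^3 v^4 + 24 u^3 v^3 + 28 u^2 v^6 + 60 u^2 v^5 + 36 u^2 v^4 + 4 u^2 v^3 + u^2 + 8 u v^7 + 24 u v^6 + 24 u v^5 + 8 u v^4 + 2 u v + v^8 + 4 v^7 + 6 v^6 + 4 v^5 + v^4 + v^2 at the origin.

A_3

The Hessian of f at 0 is [[2, 2], [2, 2]] with rank 1, so corank 1. A Groebner basis of the Jacobian ideal J(f) in C{u,v} is {v^3, u + v}; counting standard monomials gives mu = 3. Corank 1: A-series; mu = 3 gives A_3.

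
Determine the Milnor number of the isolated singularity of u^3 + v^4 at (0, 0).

The Hessian of f at 0 has rank 0. Corank 2; j^3 = u^3 is a perfect cube, so E-series; the 4-jet and mu = 6 give E_6.

6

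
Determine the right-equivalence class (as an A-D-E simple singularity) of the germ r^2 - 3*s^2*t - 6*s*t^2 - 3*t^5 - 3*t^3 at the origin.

The Hessian of f at 0 has rank 1. Corank 2; j^3 = -3*t*(s + t)^2 has shape L^2 M (L != M), so D-series; mu = 6 gives D_6.

D_6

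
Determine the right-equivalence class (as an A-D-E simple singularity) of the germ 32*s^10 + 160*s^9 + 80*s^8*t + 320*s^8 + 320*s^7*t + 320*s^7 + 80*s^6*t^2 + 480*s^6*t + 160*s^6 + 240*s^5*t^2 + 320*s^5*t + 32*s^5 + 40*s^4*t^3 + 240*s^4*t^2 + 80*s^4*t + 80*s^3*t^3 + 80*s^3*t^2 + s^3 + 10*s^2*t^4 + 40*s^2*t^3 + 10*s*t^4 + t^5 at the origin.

E_{8}

The Hessian of f at 0 is [[0, 0], [0, 0]] with rank 0, so corank 2. A Groebner basis of the Jacobian ideal J(f) in C{s,t} is {t^5, s*t^3 + t^4/8, s^2}; counting standard monomials gives mu = 8. Corank 2; j^3 = s^3 is a perfect cube, so E-series; the 5-jet and mu = 8 give E_8.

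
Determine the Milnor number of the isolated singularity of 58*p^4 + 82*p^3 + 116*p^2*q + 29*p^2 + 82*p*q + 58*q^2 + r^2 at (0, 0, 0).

1

The Hessian of f at 0 has rank 3. Corank 0: nondegenerate Morse point, so A_1.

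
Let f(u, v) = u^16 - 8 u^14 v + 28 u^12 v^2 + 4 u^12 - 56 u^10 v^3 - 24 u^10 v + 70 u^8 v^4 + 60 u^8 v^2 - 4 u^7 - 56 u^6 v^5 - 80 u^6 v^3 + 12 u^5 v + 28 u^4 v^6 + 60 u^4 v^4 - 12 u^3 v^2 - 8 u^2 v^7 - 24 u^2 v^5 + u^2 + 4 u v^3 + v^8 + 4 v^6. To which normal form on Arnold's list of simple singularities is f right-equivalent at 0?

The Hessian of f at 0 has rank 1. Corank 1: A-series; mu = 7 gives A_7.

A_7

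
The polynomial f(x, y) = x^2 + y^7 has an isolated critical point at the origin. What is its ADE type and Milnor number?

The Hessian of f at 0 is [[2, 0], [0, 0]] with rank 1, so corank 1. A Groebner basis of the Jacobian ideal J(f) in C{x,y} is {y^6, x}; counting standard monomials gives mu = 6. Corank 1: A-series; mu = 6 gives A_6.

Type A_6, Milnor number mu = 6.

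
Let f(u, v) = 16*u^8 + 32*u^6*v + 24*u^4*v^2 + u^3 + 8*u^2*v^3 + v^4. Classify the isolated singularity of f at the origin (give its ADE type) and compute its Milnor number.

Type E6, Milnor number mu = 6.

The Hessian of f at 0 has rank 0. Corank 2; j^3 = u^3 is a perfect cube, so E-series; the 4-jet and mu = 6 give E_6.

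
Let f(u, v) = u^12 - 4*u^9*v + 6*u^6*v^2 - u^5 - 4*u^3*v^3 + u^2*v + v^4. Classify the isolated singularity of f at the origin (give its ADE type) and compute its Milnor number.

Type D_5, Milnor number mu = 5.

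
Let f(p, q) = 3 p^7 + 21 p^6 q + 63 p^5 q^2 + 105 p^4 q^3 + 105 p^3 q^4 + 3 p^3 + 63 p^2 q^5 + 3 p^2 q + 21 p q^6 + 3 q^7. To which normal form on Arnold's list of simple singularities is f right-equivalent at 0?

D_{8}

The Hessian of f at 0 has rank 0. Corank 2; j^3 = 3*p^2*(p + q) has shape L^2 M (L != M), so D-series; mu = 8 gives D_8.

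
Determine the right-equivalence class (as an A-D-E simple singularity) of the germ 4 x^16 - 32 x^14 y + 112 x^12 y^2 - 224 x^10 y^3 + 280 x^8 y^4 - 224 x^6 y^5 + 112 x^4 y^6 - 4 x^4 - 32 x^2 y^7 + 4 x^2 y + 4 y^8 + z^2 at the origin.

The Hessian of f at 0 has rank 1. Corank 2; j^3 = 4*x^2*y has shape L^2 M (L != M), so D-series; mu = 9 gives D_9.

D_{9}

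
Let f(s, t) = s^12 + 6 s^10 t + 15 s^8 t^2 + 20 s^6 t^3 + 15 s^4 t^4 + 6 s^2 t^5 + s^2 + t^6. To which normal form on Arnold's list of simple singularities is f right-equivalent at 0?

A_5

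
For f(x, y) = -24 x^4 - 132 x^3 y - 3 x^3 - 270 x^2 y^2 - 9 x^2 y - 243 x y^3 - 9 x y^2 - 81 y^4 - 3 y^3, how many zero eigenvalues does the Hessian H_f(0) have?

Hessian at 0 has rank 0.

2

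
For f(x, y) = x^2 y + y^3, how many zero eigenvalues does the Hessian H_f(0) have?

2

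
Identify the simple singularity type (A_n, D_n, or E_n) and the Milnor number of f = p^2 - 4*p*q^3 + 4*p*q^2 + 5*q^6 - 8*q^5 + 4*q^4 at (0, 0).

Type A_5, Milnor number mu = 5.

The Hessian of f at 0 is [[2, 0], [0, 0]] with rank 1, so corank 1. A Groebner basis of the Jacobian ideal J(f) in C{p,q} is {p*q^2 + p*q + p + 2*q^2, -p/2 + q^3 - q^2, p^2 - 2*p*q - 2*p - 4*q^2}; counting standard monomials gives mu = 5. Corank 1: A-series; mu = 5 gives A_5.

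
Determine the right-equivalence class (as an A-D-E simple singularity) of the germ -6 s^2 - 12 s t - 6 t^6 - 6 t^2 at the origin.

The Hessian of f at 0 is [[-12, -12], [-12, -12]] with rank 1, so corank 1. A Groebner basis of the Jacobian ideal J(f) in C{s,t} is {t^5, s + t}; counting standard monomials gives mu = 5. Corank 1: A-series; mu = 5 gives A_5.

A_5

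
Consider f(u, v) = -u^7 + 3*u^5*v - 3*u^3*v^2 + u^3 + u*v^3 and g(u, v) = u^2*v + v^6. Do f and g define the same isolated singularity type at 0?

No.

The Hessian of f at 0 has rank 0. Corank 2; j^3 = u^3 is a perfect cube, so E-series; the 4-jet and mu = 7 give E_7. The Hessian of g at 0 has rank 0. Corank 2; j^3 = u^2*v has shape L^2 M (L != M), so D-series; mu = 7 gives D_7. f is E_7 but g is D_7, hence not right-equivalent.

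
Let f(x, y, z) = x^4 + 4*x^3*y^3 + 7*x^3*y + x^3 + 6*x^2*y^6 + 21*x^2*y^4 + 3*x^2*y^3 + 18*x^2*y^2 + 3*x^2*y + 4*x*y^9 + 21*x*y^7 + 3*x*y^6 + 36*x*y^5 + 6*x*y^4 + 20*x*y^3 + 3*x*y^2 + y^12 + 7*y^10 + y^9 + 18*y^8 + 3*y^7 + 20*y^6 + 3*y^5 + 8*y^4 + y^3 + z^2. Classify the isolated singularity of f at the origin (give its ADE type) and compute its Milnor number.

The Hessian of f at 0 is [[0, 0, 0], [0, 0, 0], [0, 0, 2]] with rank 1, so corank 2. A Groebner basis of the Jacobian ideal J(f) in C{x,y,z} is {3*x^2 + 6*x*y + y^4 + y^3 + 3*y^2, x^3 + 9*x^2 + 18*x*y + 4*y^3 + 9*y^2, x^2*y - 5*x^2 - 10*x*y - 8*y^3/3 - 5*y^2, 2*x^2 + x*y^2 + 4*x*y + 5*y^3/3 + 2*y^2, z}; counting standard monomials gives mu = 7. Corank 2; j^3 = (x + y)^3 is a perfect cube, so E-series; the 4-jet and mu = 7 give E_7.

Type E_{7}, Milnor number mu = 7.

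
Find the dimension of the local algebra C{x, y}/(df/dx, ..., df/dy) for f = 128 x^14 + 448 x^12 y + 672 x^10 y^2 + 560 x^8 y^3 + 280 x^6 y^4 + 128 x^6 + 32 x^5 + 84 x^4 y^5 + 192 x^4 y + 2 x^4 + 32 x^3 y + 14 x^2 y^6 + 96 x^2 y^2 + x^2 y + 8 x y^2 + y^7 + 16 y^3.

The Hessian of f at 0 has rank 0. Corank 2; j^3 = y*(x + 4*y)^2 has shape L^2 M (L != M), so D-series; mu = 8 gives D_8.

8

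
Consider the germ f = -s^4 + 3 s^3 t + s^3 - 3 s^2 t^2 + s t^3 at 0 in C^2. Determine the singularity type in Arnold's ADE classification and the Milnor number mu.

Type E_{7}, Milnor number mu = 7.

The Hessian of f at 0 is [[0, 0], [0, 0]] with rank 0, so corank 2. A Groebner basis of the Jacobian ideal J(f) in C{s,t} is {3*s^2 + t^4 + t^3, s^3, s^2*t - s^2 - t^3/3, -2*s^2 + s*t^2 - 2*t^3/3}; counting standard monomials gives mu = 7. Corank 2; j^3 = s^3 is a perfect cube, so E-series; the 4-jet and mu = 7 give E_7.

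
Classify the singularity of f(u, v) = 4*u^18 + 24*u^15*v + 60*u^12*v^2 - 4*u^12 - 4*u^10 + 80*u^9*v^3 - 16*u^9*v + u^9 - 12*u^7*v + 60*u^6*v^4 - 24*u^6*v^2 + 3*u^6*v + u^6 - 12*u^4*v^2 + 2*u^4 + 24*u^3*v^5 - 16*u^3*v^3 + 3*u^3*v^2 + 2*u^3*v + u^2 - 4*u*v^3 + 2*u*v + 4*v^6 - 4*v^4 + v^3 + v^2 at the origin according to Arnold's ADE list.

The Hessian of f at 0 has rank 1. Corank 1: A-series; mu = 2 gives A_2.

A_{2}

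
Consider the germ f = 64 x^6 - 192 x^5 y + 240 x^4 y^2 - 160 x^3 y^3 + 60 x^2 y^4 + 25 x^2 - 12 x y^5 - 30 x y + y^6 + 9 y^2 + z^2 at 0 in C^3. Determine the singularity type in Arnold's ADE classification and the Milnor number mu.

Type A_5, Milnor number mu = 5.

The Hessian of f at 0 has rank 2. Corank 1: A-series; mu = 5 gives A_5.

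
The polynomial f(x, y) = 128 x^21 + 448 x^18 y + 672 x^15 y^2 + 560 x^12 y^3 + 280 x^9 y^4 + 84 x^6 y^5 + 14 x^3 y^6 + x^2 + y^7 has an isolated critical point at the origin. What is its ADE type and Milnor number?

Type A_{6}, Milnor number mu = 6.

The Hessian of f at 0 is [[2, 0], [0, 0]] with rank 1, so corank 1. A Groebner basis of the Jacobian ideal J(f) in C{x,y} is {y^6, x}; counting standard monomials gives mu = 6. Corank 1: A-series; mu = 6 gives A_6.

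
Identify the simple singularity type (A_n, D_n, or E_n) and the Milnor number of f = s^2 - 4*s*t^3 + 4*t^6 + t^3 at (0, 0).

Type A2, Milnor number mu = 2.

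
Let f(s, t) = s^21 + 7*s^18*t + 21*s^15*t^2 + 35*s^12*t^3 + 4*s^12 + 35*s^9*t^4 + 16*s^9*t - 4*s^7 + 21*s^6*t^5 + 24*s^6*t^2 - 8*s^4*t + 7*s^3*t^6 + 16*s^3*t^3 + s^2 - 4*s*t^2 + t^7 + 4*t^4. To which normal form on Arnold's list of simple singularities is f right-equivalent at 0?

A_{6}

The Hessian of f at 0 has rank 1. Corank 1: A-series; mu = 6 gives A_6.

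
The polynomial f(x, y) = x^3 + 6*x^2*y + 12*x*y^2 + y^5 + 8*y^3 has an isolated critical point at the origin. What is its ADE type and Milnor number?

Type E8, Milnor number mu = 8.

The Hessian of f at 0 has rank 0. Corank 2; j^3 = (x + 2*y)^3 is a perfect cube, so E-series; the 5-jet and mu = 8 give E_8.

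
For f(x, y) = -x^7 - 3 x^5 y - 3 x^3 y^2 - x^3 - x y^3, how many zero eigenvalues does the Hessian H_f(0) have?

2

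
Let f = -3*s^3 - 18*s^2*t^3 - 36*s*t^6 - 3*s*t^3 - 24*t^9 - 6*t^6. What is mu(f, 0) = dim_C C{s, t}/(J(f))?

The Hessian of f at 0 has rank 0. Corank 2; j^3 = -3*s^3 is a perfect cube, so E-series; the 4-jet and mu = 7 give E_7.

7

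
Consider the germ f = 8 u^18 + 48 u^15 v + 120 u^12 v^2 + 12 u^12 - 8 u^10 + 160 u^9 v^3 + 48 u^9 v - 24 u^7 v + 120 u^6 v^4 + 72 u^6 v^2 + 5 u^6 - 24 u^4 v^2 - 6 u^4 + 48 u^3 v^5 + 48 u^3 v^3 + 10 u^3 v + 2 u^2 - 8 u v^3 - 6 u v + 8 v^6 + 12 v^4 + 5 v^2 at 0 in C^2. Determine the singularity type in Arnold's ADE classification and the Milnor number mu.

Type A_1, Milnor number mu = 1.

The Hessian of f at 0 has rank 2. Corank 0: nondegenerate Morse point, so A_1.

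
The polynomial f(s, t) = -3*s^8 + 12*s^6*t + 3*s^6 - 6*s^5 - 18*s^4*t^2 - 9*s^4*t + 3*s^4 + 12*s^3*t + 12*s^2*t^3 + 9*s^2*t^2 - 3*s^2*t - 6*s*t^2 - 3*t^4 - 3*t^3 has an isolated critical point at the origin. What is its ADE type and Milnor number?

Type D5, Milnor number mu = 5.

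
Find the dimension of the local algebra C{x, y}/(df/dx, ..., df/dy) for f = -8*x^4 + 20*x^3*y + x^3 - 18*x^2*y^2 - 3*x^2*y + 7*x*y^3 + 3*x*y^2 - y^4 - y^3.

7

The Hessian of f at 0 has rank 0. Corank 2; j^3 = (x - y)^3 is a perfect cube, so E-series; the 4-jet and mu = 7 give E_7.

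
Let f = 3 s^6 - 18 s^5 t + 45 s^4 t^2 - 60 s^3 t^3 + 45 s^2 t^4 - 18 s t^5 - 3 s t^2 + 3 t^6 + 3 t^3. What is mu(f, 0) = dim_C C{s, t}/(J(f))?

7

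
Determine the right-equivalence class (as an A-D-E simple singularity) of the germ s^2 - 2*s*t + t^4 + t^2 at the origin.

A_3

The Hessian of f at 0 has rank 1. Corank 1: A-series; mu = 3 gives A_3.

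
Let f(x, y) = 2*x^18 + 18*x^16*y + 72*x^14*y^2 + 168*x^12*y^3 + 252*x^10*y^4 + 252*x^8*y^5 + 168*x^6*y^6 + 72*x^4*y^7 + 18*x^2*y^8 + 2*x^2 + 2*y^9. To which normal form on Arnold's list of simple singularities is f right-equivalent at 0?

A_8

The Hessian of f at 0 is [[4, 0], [0, 0]] with rank 1, so corank 1. A Groebner basis of the Jacobian ideal J(f) in C{x,y} is {y^8, x}; counting standard monomials gives mu = 8. Corank 1: A-series; mu = 8 gives A_8.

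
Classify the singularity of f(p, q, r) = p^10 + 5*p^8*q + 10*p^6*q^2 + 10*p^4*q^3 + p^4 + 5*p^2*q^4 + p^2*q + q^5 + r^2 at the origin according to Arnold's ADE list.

D_6

The Hessian of f at 0 has rank 1. Corank 2; j^3 = p^2*q has shape L^2 M (L != M), so D-series; mu = 6 gives D_6.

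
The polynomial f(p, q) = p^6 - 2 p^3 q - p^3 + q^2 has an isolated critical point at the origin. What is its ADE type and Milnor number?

The Hessian of f at 0 has rank 1. Corank 1: A-series; mu = 2 gives A_2.

Type A_2, Milnor number mu = 2.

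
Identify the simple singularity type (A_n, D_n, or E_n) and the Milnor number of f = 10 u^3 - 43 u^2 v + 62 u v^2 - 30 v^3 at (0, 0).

Type D4, Milnor number mu = 4.

The Hessian of f at 0 has rank 0. Corank 2; j^3 = (2*u - 3*v)*(5*u^2 - 14*u*v + 10*v^2) splits into three distinct lines over C (the quadratic factor has nonzero discriminant), so D_4.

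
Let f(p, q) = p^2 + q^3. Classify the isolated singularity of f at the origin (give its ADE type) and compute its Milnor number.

Type A_{2}, Milnor number mu = 2.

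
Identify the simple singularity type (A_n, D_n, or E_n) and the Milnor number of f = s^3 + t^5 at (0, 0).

Type E_8, Milnor number mu = 8.

The Hessian of f at 0 is [[0, 0], [0, 0]] with rank 0, so corank 2. A Groebner basis of the Jacobian ideal J(f) in C{s,t} is {t^4, s^2}; counting standard monomials gives mu = 8. Corank 2; j^3 = s^3 is a perfect cube, so E-series; the 5-jet and mu = 8 give E_8.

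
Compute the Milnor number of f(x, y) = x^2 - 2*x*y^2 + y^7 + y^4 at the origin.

The Hessian of f at 0 is [[2, 0], [0, 0]] with rank 1, so corank 1. A Groebner basis of the Jacobian ideal J(f) in C{x,y} is {x^3, -x + y^2}; counting standard monomials gives mu = 6. Corank 1: A-series; mu = 6 gives A_6.

6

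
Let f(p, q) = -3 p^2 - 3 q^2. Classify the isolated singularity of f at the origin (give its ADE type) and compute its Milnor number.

Type A_1, Milnor number mu = 1.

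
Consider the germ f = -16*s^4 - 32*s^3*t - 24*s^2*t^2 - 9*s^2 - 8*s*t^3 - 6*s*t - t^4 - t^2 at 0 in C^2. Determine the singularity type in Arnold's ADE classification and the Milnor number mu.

Type A_3, Milnor number mu = 3.

The Hessian of f at 0 is [[-18, -6], [-6, -2]] with rank 1, so corank 1. A Groebner basis of the Jacobian ideal J(f) in C{s,t} is {t^3, s + t/3}; counting standard monomials gives mu = 3. Corank 1: A-series; mu = 3 gives A_3.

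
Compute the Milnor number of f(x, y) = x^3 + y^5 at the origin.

8

The Hessian of f at 0 has rank 0. Corank 2; j^3 = x^3 is a perfect cube, so E-series; the 5-jet and mu = 8 give E_8.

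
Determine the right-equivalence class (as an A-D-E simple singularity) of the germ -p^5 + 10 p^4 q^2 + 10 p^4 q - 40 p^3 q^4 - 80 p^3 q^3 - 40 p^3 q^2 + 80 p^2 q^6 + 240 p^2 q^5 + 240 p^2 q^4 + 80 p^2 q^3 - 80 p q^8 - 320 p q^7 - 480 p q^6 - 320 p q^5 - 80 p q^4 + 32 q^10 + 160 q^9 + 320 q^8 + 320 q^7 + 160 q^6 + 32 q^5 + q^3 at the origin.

E_8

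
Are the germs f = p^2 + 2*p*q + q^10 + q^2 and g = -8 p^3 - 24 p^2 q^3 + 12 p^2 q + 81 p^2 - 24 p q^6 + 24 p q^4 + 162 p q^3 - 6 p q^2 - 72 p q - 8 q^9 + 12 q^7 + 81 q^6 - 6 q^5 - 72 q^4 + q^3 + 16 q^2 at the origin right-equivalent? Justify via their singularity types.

The Hessian of f at 0 has rank 1. Corank 1: A-series; mu = 9 gives A_9. The Hessian of g at 0 has rank 1. Corank 1: A-series; mu = 2 gives A_2. f is A_9 but g is A_2, hence not right-equivalent.

No.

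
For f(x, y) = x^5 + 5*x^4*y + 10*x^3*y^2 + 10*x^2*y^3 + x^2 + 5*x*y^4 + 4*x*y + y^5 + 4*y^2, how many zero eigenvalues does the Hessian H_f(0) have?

1

The Hessian at 0 is [[2, 4], [4, 8]] of rank 1; hence corank 1.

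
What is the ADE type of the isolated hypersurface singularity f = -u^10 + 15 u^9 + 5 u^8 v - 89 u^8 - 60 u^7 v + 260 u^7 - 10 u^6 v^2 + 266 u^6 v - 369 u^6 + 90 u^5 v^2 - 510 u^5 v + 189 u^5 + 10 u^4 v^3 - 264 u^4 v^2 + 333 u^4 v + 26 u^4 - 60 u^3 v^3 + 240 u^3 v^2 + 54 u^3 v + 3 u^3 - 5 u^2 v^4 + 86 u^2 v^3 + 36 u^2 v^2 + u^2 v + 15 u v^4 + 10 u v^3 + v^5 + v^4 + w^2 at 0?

The Hessian of f at 0 has rank 1. Corank 2; j^3 = u^2*(3*u + v) has shape L^2 M (L != M), so D-series; mu = 5 gives D_5.

D_5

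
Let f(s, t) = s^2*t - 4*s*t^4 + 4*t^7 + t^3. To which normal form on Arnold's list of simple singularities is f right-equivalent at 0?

D_4

The Hessian of f at 0 is [[0, 0], [0, 0]] with rank 0, so corank 2. A Groebner basis of the Jacobian ideal J(f) in C{s,t} is {t^3, s^2 + 3*t^2, s*t}; counting standard monomials gives mu = 4. Corank 2; j^3 = t*(s^2 + t^2) splits into three distinct lines over C (the quadratic factor has nonzero discriminant), so D_4.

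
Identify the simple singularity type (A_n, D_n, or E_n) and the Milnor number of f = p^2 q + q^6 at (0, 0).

Type D_{7}, Milnor number mu = 7.

The Hessian of f at 0 has rank 0. Corank 2; j^3 = p^2*q has shape L^2 M (L != M), so D-series; mu = 7 gives D_7.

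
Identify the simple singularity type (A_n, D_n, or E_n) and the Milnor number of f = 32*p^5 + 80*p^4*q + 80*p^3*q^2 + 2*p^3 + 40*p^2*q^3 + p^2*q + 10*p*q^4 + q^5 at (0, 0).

The Hessian of f at 0 has rank 0. Corank 2; j^3 = p^2*(2*p + q) has shape L^2 M (L != M), so D-series; mu = 6 gives D_6.

Type D_{6}, Milnor number mu = 6.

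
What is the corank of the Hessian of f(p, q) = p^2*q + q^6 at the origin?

The Hessian at 0 is [[0, 0], [0, 0]] of rank 0; hence corank 2.

2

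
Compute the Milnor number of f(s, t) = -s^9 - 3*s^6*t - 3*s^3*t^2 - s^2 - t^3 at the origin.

The Hessian of f at 0 is [[-2, 0], [0, 0]] with rank 1, so corank 1. A Groebner basis of the Jacobian ideal J(f) in C{s,t} is {t^2, s}; counting standard monomials gives mu = 2. Corank 1: A-series; mu = 2 gives A_2.

2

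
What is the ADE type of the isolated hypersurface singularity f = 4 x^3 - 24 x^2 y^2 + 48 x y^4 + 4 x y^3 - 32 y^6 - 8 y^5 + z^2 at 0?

The Hessian of f at 0 is [[0, 0, 0], [0, 0, 0], [0, 0, 2]] with rank 1, so corank 2. A Groebner basis of the Jacobian ideal J(f) in C{x,y,z} is {-x^2/4 + y^4 - y^3/12, x^3, x^2*y + x^2/12 + y^3/36, -x^2/2 + x*y^2 - y^3/6, z}; counting standard monomials gives mu = 7. Corank 2; j^3 = 4*x^3 is a perfect cube, so E-series; the 4-jet and mu = 7 give E_7.

E7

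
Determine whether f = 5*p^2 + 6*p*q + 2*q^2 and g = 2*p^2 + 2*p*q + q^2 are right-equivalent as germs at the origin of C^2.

Yes.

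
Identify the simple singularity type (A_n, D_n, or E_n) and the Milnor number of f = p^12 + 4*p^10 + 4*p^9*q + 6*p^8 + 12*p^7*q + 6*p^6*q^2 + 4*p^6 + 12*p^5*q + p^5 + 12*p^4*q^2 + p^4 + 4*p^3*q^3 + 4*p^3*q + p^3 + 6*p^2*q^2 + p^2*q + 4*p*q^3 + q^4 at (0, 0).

Type D5, Milnor number mu = 5.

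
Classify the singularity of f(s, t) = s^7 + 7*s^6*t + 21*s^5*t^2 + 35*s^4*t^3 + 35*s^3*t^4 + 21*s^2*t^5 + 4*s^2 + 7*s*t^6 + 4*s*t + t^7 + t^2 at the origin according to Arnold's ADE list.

A6

The Hessian of f at 0 has rank 1. Corank 1: A-series; mu = 6 gives A_6.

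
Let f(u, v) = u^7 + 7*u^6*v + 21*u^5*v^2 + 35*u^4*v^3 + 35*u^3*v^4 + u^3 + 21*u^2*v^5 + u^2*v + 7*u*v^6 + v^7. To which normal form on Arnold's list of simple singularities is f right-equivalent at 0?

The Hessian of f at 0 has rank 0. Corank 2; j^3 = u^2*(u + v) has shape L^2 M (L != M), so D-series; mu = 8 gives D_8.

D8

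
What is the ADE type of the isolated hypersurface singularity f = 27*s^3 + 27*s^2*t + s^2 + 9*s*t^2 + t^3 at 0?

A_{2}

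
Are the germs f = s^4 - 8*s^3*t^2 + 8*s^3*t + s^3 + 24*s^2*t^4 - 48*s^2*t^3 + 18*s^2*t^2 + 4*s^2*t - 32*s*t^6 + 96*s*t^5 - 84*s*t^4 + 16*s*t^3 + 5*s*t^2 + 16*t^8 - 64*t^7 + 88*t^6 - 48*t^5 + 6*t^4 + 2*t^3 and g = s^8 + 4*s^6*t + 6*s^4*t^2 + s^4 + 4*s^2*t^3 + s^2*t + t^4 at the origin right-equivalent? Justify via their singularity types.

The Hessian of f at 0 is [[0, 0], [0, 0]] with rank 0, so corank 2. A Groebner basis of the Jacobian ideal J(f) in C{s,t} is {s*t^2 + s*t/6 + t^2/6, -s*t/6 + t^3 - t^2/6, s^2 + 8*s*t/3 + 5*t^2/3}; counting standard monomials gives mu = 5. Corank 2; j^3 = (s + t)^2*(s + 2*t) has shape L^2 M (L != M), so D-series; mu = 5 gives D_5. The Hessian of g at 0 is [[0, 0], [0, 0]] with rank 0, so corank 2. A Groebner basis of the Jacobian ideal J(g) in C{s,t} is {s^3, s^2/4 + t^3, s*t}; counting standard monomials gives mu = 5. Corank 2; j^3 = s^2*t has shape L^2 M (L != M), so D-series; mu = 5 gives D_5. Both have type D_5, hence right-equivalent.

Yes.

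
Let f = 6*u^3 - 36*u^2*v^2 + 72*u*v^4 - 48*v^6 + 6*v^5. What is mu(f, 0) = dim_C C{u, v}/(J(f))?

The Hessian of f at 0 has rank 0. Corank 2; j^3 = 6*u^3 is a perfect cube, so E-series; the 5-jet and mu = 8 give E_8.

8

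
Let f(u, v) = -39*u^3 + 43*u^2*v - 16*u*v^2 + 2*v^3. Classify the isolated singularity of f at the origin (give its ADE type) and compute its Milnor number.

Type D_4, Milnor number mu = 4.

The Hessian of f at 0 is [[0, 0], [0, 0]] with rank 0, so corank 2. A Groebner basis of the Jacobian ideal J(f) in C{u,v} is {v^3, u^2 - 2*v^2/23, u*v - 7*v^2/23}; counting standard monomials gives mu = 4. Corank 2; j^3 = -(3*u - v)*(13*u^2 - 10*u*v + 2*v^2) splits into three distinct lines over C (the quadratic factor has nonzero discriminant), so D_4.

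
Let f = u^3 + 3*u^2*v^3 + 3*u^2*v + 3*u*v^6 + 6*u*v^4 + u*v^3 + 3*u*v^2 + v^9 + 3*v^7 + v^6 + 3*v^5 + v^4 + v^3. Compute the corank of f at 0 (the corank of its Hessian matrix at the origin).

2

Hessian at 0 has rank 0.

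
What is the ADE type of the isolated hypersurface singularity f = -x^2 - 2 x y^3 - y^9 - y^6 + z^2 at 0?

The Hessian of f at 0 is [[-2, 0, 0], [0, 0, 0], [0, 0, 2]] with rank 2, so corank 1. A Groebner basis of the Jacobian ideal J(f) in C{x,y,z} is {x^2*y^2, x^3, x + y^3, z}; counting standard monomials gives mu = 8. Corank 1: A-series; mu = 8 gives A_8.

A_8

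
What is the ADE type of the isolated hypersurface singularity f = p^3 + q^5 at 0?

The Hessian of f at 0 has rank 0. Corank 2; j^3 = p^3 is a perfect cube, so E-series; the 5-jet and mu = 8 give E_8.

E_8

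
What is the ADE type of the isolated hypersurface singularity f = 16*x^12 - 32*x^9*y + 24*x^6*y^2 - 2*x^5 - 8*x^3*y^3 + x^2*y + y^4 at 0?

The Hessian of f at 0 has rank 0. Corank 2; j^3 = x^2*y has shape L^2 M (L != M), so D-series; mu = 5 gives D_5.

D_{5}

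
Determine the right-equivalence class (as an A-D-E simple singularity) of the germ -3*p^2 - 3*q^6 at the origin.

A5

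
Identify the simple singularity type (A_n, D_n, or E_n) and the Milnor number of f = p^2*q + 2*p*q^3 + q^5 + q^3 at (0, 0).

Type D4, Milnor number mu = 4.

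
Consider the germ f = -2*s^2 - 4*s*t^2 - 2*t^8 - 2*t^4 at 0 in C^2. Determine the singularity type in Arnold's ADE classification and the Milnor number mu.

The Hessian of f at 0 has rank 1. Corank 1: A-series; mu = 7 gives A_7.

Type A_7, Milnor number mu = 7.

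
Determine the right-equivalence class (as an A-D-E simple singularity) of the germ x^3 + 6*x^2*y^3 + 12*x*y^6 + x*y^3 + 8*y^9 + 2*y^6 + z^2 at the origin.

The Hessian of f at 0 is [[0, 0, 0], [0, 0, 0], [0, 0, 2]] with rank 1, so corank 2. A Groebner basis of the Jacobian ideal J(f) in C{x,y,z} is {x^3, x*y^2, 3*x^2 + y^3, z}; counting standard monomials gives mu = 7. Corank 2; j^3 = x^3 is a perfect cube, so E-series; the 4-jet and mu = 7 give E_7.

E7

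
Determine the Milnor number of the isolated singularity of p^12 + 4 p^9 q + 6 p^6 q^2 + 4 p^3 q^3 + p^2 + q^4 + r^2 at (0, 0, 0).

3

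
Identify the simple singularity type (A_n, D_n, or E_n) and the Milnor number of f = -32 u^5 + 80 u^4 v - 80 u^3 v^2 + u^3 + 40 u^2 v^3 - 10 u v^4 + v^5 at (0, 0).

Type E8, Milnor number mu = 8.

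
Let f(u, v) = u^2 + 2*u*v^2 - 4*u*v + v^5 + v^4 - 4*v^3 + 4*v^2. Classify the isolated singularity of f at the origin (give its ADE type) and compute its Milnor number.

The Hessian of f at 0 has rank 1. Corank 1: A-series; mu = 4 gives A_4.

Type A_4, Milnor number mu = 4.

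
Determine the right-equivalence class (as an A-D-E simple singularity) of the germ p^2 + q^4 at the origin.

The Hessian of f at 0 is [[2, 0], [0, 0]] with rank 1, so corank 1. A Groebner basis of the Jacobian ideal J(f) in C{p,q} is {q^3, p}; counting standard monomials gives mu = 3. Corank 1: A-series; mu = 3 gives A_3.

A3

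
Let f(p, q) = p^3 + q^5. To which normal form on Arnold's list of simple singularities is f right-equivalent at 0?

E8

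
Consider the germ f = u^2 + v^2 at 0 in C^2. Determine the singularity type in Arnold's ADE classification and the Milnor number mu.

The Hessian of f at 0 is [[2, 0], [0, 2]] with rank 2, so corank 0. A Groebner basis of the Jacobian ideal J(f) in C{u,v} is {u, v}; counting standard monomials gives mu = 1. Corank 0: nondegenerate Morse point, so A_1.

Type A_{1}, Milnor number mu = 1.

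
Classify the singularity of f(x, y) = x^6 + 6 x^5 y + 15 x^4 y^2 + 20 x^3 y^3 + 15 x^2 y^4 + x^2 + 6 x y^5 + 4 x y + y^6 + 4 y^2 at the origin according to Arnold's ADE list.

The Hessian of f at 0 is [[2, 4], [4, 8]] with rank 1, so corank 1. A Groebner basis of the Jacobian ideal J(f) in C{x,y} is {y^5, x + 2*y}; counting standard monomials gives mu = 5. Corank 1: A-series; mu = 5 gives A_5.

A5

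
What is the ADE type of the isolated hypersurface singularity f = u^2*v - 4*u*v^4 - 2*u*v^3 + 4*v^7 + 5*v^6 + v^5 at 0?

D_7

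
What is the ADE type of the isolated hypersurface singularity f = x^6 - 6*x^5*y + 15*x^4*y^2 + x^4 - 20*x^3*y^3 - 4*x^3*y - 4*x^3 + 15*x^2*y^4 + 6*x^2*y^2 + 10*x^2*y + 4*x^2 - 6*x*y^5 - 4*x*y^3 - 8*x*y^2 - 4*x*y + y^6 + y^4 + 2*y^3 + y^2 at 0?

The Hessian of f at 0 has rank 1. Corank 1: A-series; mu = 5 gives A_5.

A_{5}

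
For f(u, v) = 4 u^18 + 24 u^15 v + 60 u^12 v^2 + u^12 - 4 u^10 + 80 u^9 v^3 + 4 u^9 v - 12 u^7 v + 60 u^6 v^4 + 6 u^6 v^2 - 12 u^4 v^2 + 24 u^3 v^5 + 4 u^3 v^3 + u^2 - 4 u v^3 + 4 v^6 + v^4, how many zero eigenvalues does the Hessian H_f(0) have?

1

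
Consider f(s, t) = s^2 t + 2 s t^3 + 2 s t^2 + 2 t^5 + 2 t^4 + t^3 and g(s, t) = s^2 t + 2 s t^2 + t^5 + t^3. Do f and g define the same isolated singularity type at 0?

Yes.

The Hessian of f at 0 has rank 0. Corank 2; j^3 = t*(s + t)^2 has shape L^2 M (L != M), so D-series; mu = 6 gives D_6. The Hessian of g at 0 has rank 0. Corank 2; j^3 = t*(s + t)^2 has shape L^2 M (L != M), so D-series; mu = 6 gives D_6. Both have type D_6, hence right-equivalent.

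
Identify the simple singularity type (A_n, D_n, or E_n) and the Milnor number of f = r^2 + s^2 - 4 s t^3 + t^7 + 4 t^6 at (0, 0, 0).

The Hessian of f at 0 has rank 2. Corank 1: A-series; mu = 6 gives A_6.

Type A6, Milnor number mu = 6.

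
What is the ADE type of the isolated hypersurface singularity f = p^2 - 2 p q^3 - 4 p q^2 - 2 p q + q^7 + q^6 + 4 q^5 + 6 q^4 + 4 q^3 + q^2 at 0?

A6

The Hessian of f at 0 has rank 1. Corank 1: A-series; mu = 6 gives A_6.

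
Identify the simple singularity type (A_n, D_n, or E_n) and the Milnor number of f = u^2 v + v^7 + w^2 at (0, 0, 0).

Type D_8, Milnor number mu = 8.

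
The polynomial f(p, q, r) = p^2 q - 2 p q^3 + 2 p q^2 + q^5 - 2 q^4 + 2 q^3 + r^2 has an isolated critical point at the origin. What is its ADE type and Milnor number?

The Hessian of f at 0 has rank 1. Corank 2; j^3 = q*(p^2 + 2*p*q + 2*q^2) splits into three distinct lines over C (the quadratic factor has nonzero discriminant), so D_4.

Type D_{4}, Milnor number mu = 4.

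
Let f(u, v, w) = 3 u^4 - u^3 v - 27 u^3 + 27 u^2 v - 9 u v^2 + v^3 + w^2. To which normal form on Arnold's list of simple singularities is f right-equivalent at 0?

The Hessian of f at 0 has rank 1. Corank 2; j^3 = -(3*u - v)^3 is a perfect cube, so E-series; the 4-jet and mu = 7 give E_7.

E_7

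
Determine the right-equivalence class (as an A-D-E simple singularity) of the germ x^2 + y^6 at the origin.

A5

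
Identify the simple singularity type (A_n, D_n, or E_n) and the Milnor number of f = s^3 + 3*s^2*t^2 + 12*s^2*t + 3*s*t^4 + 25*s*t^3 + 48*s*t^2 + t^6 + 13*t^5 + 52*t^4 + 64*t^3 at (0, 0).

Type E7, Milnor number mu = 7.

The Hessian of f at 0 is [[0, 0], [0, 0]] with rank 0, so corank 2. A Groebner basis of the Jacobian ideal J(f) in C{s,t} is {-s^2 - 8*s*t + t^4 - t^3/3 - 16*t^2, s^3 + 44*s^2 + 352*s*t + 236*t^3/3 + 704*t^2, s^2*t - 23*s^2/3 - 184*s*t/3 - 167*t^3/9 - 368*t^2/3, s^2 + s*t^2 + 8*s*t + 13*t^3/3 + 16*t^2}; counting standard monomials gives mu = 7. Corank 2; j^3 = (s + 4*t)^3 is a perfect cube, so E-series; the 4-jet and mu = 7 give E_7.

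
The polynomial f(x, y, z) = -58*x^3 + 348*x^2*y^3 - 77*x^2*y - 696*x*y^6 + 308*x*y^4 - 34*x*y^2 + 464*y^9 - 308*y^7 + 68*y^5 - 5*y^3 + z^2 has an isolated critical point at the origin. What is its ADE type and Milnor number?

Type D_4, Milnor number mu = 4.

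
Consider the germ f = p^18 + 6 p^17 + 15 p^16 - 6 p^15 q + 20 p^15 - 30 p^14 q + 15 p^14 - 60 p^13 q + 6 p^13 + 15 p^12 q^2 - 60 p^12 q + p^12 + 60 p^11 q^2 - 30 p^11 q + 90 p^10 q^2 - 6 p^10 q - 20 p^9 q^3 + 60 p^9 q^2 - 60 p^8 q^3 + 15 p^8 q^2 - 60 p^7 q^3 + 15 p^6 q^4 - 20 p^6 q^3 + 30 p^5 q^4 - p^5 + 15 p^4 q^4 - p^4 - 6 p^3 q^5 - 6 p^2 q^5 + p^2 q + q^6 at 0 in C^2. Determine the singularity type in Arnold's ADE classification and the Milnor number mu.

Type D7, Milnor number mu = 7.

The Hessian of f at 0 is [[0, 0], [0, 0]] with rank 0, so corank 2. A Groebner basis of the Jacobian ideal J(f) in C{p,q} is {p^2/6 + q^5, p^3, p*q}; counting standard monomials gives mu = 7. Corank 2; j^3 = p^2*q has shape L^2 M (L != M), so D-series; mu = 7 gives D_7.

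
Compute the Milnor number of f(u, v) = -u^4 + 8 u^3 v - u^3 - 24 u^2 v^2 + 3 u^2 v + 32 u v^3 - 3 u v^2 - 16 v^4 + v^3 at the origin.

6

The Hessian of f at 0 is [[0, 0], [0, 0]] with rank 0, so corank 2. A Groebner basis of the Jacobian ideal J(f) in C{u,v} is {v^4, u*v^2 - 4*v^3/3, u^2 - 2*u*v + v^2}; counting standard monomials gives mu = 6. Corank 2; j^3 = -(u - v)^3 is a perfect cube, so E-series; the 4-jet and mu = 6 give E_6.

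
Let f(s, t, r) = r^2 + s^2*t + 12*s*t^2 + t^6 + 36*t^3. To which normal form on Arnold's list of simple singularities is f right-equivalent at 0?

D_{7}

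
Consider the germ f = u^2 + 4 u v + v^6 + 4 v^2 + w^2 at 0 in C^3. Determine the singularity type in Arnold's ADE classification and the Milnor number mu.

Type A_{5}, Milnor number mu = 5.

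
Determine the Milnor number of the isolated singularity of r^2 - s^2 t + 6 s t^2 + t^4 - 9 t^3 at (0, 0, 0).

5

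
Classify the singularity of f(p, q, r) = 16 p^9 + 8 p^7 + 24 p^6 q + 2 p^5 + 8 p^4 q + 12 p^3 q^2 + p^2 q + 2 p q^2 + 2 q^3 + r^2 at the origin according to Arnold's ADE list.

The Hessian of f at 0 has rank 1. Corank 2; j^3 = q*(p^2 + 2*p*q + 2*q^2) splits into three distinct lines over C (the quadratic factor has nonzero discriminant), so D_4.

D4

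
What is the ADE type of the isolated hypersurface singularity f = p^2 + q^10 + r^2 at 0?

The Hessian of f at 0 is [[2, 0, 0], [0, 0, 0], [0, 0, 2]] with rank 2, so corank 1. A Groebner basis of the Jacobian ideal J(f) in C{p,q,r} is {q^9, p, r}; counting standard monomials gives mu = 9. Corank 1: A-series; mu = 9 gives A_9.

A_{9}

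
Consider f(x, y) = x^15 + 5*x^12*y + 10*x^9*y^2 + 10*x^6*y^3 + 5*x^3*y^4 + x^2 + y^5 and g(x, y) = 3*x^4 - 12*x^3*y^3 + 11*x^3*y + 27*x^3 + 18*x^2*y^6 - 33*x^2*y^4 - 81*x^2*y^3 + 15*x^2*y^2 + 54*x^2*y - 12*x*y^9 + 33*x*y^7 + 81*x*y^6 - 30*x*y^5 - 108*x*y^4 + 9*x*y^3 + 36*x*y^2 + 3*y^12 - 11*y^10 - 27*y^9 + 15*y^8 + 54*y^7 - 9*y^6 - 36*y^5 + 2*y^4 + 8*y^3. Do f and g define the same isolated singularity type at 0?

No.

The Hessian of f at 0 has rank 1. Corank 1: A-series; mu = 4 gives A_4. The Hessian of g at 0 has rank 0. Corank 2; j^3 = (3*x + 2*y)^3 is a perfect cube, so E-series; the 4-jet and mu = 7 give E_7. f is A_4 but g is E_7, hence not right-equivalent.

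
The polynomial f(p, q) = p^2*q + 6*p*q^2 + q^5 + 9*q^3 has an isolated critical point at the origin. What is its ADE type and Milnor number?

Type D_{6}, Milnor number mu = 6.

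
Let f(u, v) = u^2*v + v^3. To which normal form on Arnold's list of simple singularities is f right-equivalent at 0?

The Hessian of f at 0 has rank 0. Corank 2; j^3 = v*(u^2 + v^2) splits into three distinct lines over C (the quadratic factor has nonzero discriminant), so D_4.

D_{4}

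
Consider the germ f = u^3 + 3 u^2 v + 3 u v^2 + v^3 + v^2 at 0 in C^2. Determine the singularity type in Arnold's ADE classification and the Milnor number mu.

Type A_{2}, Milnor number mu = 2.

The Hessian of f at 0 is [[0, 0], [0, 2]] with rank 1, so corank 1. A Groebner basis of the Jacobian ideal J(f) in C{u,v} is {u^2, v}; counting standard monomials gives mu = 2. Corank 1: A-series; mu = 2 gives A_2.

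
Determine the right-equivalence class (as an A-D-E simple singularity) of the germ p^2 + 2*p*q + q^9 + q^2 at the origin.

A_{8}

The Hessian of f at 0 has rank 1. Corank 1: A-series; mu = 8 gives A_8.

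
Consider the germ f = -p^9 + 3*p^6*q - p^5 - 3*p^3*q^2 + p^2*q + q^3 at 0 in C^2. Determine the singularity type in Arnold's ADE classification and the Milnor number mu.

Type D_{4}, Milnor number mu = 4.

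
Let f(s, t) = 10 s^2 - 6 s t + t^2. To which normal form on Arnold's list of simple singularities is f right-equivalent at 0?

A1

The Hessian of f at 0 is [[20, -6], [-6, 2]] with rank 2, so corank 0. A Groebner basis of the Jacobian ideal J(f) in C{s,t} is {s, t}; counting standard monomials gives mu = 1. Corank 0: nondegenerate Morse point, so A_1.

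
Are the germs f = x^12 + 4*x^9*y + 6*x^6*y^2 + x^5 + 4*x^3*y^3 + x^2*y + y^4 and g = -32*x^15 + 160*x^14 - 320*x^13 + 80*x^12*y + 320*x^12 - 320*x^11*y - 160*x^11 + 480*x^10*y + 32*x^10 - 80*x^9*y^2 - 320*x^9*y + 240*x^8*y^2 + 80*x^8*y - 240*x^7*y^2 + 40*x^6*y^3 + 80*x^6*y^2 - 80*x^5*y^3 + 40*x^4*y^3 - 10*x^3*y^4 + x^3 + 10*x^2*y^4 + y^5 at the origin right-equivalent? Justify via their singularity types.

No.

The Hessian of f at 0 is [[0, 0], [0, 0]] with rank 0, so corank 2. A Groebner basis of the Jacobian ideal J(f) in C{x,y} is {x^3, x^2/4 + y^3, x*y}; counting standard monomials gives mu = 5. Corank 2; j^3 = x^2*y has shape L^2 M (L != M), so D-series; mu = 5 gives D_5. The Hessian of g at 0 is [[0, 0], [0, 0]] with rank 0, so corank 2. A Groebner basis of the Jacobian ideal J(g) in C{x,y} is {y^4, x^2}; counting standard monomials gives mu = 8. Corank 2; j^3 = x^3 is a perfect cube, so E-series; the 5-jet and mu = 8 give E_8. f is D_5 but g is E_8, hence not right-equivalent.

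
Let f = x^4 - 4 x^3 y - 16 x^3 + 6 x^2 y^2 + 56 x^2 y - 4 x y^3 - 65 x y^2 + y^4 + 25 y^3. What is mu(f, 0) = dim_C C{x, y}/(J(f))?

5

The Hessian of f at 0 is [[0, 0], [0, 0]] with rank 0, so corank 2. A Groebner basis of the Jacobian ideal J(f) in C{x,y} is {x*y^2 + 80*x*y - 100*y^2, 64*x*y + y^3 - 80*y^2, x^2 - 9*x*y/4 + 5*y^2/4}; counting standard monomials gives mu = 5. Corank 2; j^3 = -(x - y)*(4*x - 5*y)^2 has shape L^2 M (L != M), so D-series; mu = 5 gives D_5.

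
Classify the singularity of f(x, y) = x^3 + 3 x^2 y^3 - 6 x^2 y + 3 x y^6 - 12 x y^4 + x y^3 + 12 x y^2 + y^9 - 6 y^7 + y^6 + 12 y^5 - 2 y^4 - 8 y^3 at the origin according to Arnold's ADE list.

E7

The Hessian of f at 0 has rank 0. Corank 2; j^3 = (x - 2*y)^3 is a perfect cube, so E-series; the 4-jet and mu = 7 give E_7.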